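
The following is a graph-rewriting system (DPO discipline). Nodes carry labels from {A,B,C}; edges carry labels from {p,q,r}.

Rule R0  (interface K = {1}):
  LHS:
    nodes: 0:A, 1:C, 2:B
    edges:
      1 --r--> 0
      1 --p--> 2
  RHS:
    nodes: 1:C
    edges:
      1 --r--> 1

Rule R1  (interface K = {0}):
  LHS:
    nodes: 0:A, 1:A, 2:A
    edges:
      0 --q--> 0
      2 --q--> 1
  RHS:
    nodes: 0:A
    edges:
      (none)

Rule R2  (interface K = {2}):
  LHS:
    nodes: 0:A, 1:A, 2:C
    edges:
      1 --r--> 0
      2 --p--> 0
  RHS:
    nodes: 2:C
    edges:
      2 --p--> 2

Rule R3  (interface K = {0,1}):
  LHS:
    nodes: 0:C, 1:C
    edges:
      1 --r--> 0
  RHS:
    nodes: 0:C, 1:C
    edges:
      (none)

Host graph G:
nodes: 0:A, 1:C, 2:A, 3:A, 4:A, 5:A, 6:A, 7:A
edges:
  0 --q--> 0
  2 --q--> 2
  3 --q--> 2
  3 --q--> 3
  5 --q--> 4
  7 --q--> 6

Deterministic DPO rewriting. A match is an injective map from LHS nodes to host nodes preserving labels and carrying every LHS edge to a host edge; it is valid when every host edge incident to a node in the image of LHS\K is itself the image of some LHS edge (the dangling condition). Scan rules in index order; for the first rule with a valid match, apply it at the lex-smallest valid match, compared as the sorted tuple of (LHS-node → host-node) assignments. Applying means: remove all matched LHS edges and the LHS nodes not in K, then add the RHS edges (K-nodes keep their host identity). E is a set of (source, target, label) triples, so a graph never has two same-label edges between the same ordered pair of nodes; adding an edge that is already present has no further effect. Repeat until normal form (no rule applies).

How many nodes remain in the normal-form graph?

Answer: 4

Derivation:
start.  V:8 E:6  edges: 0-q->0 2-q->2 3-q->2 3-q->3 5-q->4 7-q->6
1. fire R1 via {0↦0, 1↦4, 2↦5}  →  V:6 E:4  edges: 2-q->2 3-q->2 3-q->3 7-q->6
2. fire R1 via {0↦2, 1↦6, 2↦7}  →  V:4 E:2  edges: 3-q->2 3-q->3
normal form: no rule applies after step 2
NF nodes: {0:A, 1:C, 2:A, 3:A}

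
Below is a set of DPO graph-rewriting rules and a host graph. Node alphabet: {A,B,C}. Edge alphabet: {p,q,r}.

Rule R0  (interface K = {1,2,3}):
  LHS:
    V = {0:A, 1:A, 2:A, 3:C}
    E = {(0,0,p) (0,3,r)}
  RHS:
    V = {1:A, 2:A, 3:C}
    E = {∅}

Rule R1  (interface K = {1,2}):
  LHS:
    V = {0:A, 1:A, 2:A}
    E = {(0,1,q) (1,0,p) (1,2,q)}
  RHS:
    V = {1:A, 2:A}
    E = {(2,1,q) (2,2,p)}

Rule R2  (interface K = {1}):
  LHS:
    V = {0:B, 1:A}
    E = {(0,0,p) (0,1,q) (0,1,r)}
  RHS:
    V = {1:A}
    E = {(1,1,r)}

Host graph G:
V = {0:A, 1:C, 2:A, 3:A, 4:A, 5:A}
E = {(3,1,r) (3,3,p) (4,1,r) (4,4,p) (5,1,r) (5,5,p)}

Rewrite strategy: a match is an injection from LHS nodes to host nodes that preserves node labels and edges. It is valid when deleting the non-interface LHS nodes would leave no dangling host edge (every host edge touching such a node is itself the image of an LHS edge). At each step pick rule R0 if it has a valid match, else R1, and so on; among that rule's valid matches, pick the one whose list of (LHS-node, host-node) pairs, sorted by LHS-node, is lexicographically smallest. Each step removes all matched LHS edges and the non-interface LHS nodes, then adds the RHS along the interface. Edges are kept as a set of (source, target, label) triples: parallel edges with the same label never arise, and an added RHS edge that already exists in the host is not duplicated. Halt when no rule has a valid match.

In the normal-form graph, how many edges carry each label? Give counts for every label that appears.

Answer: (no edges)

Steps:
[0] host  ⇒  6 nodes, 6 edges  {3-r->1 3-p->3 4-r->1 4-p->4 5-r->1 5-p->5}
[1] R0 @ {0↦3, 1↦0, 2↦2, 3↦1}  ⇒  5 nodes, 4 edges  {4-r->1 4-p->4 5-r->1 5-p->5}
[2] R0 @ {0↦4, 1↦0, 2↦2, 3↦1}  ⇒  4 nodes, 2 edges  {5-r->1 5-p->5}
[3] R0 @ {0↦5, 1↦0, 2↦2, 3↦1}  ⇒  3 nodes, 0 edges  {∅}
final graph: no rule applies after step 3
NF edges: []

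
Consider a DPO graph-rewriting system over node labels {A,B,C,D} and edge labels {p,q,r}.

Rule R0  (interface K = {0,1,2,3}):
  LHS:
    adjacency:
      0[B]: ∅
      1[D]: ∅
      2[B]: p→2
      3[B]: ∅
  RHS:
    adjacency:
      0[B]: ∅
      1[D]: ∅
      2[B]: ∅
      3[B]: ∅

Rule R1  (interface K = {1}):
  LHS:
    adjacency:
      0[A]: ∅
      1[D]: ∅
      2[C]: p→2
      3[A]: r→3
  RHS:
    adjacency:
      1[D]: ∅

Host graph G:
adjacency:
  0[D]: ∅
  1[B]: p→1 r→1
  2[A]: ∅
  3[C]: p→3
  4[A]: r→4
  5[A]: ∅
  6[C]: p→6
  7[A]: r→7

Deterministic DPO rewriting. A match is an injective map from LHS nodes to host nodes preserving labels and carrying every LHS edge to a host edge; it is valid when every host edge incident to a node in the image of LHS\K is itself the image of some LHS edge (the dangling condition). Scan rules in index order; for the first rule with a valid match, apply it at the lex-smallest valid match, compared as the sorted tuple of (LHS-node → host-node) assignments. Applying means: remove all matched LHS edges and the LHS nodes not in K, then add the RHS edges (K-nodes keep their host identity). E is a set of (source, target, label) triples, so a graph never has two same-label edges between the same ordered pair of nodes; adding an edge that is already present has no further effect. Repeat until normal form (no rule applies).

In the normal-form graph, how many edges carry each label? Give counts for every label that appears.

start.  V:8 E:6  edges: 1-p->1 1-r->1 3-p->3 4-r->4 6-p->6 7-r->7
1. fire R1 via {0↦2, 1↦0, 2↦3, 3↦4}  →  V:5 E:4  edges: 1-p->1 1-r->1 6-p->6 7-r->7
2. fire R1 via {0↦5, 1↦0, 2↦6, 3↦7}  →  V:2 E:2  edges: 1-p->1 1-r->1
final graph: no rule applies after step 2
NF edges: [(1, 1, 'p'), (1, 1, 'r')]

Answer: p:1 r:1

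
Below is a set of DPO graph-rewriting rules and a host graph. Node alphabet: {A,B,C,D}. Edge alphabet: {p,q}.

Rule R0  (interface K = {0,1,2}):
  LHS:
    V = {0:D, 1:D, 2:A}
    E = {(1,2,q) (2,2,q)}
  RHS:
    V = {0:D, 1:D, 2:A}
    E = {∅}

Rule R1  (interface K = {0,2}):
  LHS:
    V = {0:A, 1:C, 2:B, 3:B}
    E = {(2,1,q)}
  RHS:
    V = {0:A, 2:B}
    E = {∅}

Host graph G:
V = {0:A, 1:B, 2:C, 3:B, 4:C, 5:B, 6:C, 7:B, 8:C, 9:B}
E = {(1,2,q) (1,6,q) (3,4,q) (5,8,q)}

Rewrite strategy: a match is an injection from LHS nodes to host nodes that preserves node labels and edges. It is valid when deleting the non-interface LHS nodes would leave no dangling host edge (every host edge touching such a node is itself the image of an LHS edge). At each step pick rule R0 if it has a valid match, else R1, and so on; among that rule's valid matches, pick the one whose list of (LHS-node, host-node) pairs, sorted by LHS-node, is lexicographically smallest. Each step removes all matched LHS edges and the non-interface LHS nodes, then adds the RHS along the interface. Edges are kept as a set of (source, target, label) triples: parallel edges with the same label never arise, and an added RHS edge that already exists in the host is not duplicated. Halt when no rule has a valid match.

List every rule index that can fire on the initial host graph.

Answer: [R1]

Rewrite trace:
R0: no valid match — LHS pattern not found
R1: 8 valid matches — {0↦0, 1↦2, 2↦1, 3↦7}, {0↦0, 1↦2, 2↦1, 3↦9}, {0↦0, 1↦4, 2↦3, 3↦7} (+5 more)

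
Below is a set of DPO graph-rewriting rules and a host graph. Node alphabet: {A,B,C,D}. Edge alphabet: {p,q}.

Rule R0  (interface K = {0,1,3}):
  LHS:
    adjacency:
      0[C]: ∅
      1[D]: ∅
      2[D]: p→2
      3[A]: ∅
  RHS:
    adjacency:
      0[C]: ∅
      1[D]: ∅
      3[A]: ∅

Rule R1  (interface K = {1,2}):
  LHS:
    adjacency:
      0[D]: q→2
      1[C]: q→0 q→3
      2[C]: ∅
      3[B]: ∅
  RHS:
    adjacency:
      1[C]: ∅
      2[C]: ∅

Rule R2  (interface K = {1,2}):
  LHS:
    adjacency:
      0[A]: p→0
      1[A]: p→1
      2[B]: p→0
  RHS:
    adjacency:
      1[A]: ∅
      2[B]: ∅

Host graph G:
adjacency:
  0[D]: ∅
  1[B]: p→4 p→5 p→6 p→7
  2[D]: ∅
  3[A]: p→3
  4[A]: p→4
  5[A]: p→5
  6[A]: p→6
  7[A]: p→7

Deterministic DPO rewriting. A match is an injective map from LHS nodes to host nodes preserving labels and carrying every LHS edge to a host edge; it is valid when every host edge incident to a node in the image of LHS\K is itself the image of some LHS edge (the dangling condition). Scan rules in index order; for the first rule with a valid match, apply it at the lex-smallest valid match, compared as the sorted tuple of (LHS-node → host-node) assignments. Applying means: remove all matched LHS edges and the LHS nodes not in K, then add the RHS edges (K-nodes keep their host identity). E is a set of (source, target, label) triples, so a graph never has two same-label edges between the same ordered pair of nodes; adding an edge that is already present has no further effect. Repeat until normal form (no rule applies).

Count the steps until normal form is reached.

Answer: 2

Derivation:
[0] host  ⇒  8 nodes, 9 edges  {1-p->4 1-p->5 1-p->6 1-p->7 3-p->3 4-p->4 5-p->5 6-p->6 7-p->7}
[1] R2 @ {0↦4, 1↦3, 2↦1}  ⇒  7 nodes, 6 edges  {1-p->5 1-p->6 1-p->7 5-p->5 6-p->6 7-p->7}
[2] R2 @ {0↦5, 1↦6, 2↦1}  ⇒  6 nodes, 3 edges  {1-p->6 1-p->7 7-p->7}
normal form: no rule applies after step 2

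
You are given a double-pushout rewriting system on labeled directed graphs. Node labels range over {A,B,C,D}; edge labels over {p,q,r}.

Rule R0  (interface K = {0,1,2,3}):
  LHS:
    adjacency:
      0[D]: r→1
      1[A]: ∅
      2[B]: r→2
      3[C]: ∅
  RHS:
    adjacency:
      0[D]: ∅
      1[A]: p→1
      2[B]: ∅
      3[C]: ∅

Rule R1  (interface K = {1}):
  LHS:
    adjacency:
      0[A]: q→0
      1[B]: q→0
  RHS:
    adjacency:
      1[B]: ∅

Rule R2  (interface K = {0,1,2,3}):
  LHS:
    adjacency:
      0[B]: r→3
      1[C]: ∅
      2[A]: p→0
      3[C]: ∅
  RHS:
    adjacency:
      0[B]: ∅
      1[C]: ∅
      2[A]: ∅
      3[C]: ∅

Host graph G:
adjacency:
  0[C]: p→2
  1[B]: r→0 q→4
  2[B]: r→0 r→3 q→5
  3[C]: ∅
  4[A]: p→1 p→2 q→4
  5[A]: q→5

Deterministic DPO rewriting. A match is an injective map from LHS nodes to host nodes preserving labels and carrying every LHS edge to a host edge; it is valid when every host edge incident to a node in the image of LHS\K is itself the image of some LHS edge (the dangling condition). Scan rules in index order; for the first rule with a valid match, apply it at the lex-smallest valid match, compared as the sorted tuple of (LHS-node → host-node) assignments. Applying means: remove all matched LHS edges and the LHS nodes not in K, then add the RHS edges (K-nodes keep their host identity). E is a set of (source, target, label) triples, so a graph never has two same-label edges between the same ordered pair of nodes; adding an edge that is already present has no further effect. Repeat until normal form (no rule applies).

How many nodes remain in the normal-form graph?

[0] host  ⇒  6 nodes, 10 edges  {0-p->2 1-r->0 1-q->4 2-r->0 2-r->3 2-q->5 4-p->1 4-p->2 4-q->4 5-q->5}
[1] R1 @ {0↦5, 1↦2}  ⇒  5 nodes, 8 edges  {0-p->2 1-r->0 1-q->4 2-r->0 2-r->3 4-p->1 4-p->2 4-q->4}
[2] R2 @ {0↦1, 1↦3, 2↦4, 3↦0}  ⇒  5 nodes, 6 edges  {0-p->2 1-q->4 2-r->0 2-r->3 4-p->2 4-q->4}
[3] R2 @ {0↦2, 1↦0, 2↦4, 3↦3}  ⇒  5 nodes, 4 edges  {0-p->2 1-q->4 2-r->0 4-q->4}
[4] R1 @ {0↦4, 1↦1}  ⇒  4 nodes, 2 edges  {0-p->2 2-r->0}
normal form: no rule applies after step 4
NF nodes: {0:C, 1:B, 2:B, 3:C}

Answer: 4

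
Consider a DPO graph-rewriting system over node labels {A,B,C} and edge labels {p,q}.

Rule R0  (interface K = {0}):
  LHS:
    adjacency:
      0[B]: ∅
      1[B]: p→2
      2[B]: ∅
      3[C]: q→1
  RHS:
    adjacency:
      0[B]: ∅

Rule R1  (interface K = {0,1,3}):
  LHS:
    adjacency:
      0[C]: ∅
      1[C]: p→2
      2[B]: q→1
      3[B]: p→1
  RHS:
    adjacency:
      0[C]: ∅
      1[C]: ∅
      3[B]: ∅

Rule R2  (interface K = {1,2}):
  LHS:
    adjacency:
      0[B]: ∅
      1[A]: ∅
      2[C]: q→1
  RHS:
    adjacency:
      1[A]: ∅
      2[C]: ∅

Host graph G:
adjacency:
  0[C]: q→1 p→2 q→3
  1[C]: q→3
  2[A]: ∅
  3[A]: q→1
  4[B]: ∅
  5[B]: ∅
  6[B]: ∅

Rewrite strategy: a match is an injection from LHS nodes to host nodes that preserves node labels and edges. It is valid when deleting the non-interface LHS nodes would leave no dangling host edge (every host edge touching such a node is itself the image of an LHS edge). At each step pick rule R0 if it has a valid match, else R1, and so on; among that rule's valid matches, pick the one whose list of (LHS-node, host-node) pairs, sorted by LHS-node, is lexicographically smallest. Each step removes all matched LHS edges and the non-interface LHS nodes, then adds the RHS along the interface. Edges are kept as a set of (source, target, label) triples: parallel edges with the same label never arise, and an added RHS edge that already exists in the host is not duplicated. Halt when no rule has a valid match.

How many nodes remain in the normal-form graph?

initial: |V|=7 |E|=5  E = 0-q->1 0-p->2 0-q->3 1-q->3 3-q->1
step 1: apply R2 at {0↦4, 1↦3, 2↦0}  → |V|=6 |E|=4  E = 0-q->1 0-p->2 1-q->3 3-q->1
step 2: apply R2 at {0↦5, 1↦3, 2↦1}  → |V|=5 |E|=3  E = 0-q->1 0-p->2 3-q->1
final graph: no rule applies after step 2
NF nodes: {0:C, 1:C, 2:A, 3:A, 6:B}

Answer: 5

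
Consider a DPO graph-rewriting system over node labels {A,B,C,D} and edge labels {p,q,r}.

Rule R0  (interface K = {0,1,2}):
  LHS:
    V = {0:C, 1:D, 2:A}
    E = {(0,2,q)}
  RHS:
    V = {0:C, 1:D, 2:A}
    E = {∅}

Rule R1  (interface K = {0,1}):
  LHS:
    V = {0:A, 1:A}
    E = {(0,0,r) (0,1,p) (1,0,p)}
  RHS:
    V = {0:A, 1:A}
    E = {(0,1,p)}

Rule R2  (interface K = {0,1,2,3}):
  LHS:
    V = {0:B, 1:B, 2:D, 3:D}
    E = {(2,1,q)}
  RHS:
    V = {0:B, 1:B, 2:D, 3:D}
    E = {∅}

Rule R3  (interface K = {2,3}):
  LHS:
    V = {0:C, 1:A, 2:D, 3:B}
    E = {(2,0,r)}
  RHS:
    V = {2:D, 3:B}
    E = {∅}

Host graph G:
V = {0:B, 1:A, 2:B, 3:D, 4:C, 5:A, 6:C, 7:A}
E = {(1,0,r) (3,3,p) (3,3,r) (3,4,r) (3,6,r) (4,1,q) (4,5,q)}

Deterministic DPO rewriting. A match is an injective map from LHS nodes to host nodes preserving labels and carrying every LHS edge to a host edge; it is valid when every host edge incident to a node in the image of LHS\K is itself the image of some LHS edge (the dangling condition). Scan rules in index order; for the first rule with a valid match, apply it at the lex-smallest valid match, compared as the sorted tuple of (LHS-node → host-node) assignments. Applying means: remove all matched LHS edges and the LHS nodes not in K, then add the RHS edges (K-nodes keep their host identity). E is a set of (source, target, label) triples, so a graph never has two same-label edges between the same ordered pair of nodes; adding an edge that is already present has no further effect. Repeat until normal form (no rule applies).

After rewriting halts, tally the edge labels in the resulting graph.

Answer: p:1 r:2

Steps:
start.  V:8 E:7  edges: 1-r->0 3-p->3 3-r->3 3-r->4 3-r->6 4-q->1 4-q->5
1. fire R0 via {0↦4, 1↦3, 2↦1}  →  V:8 E:6  edges: 1-r->0 3-p->3 3-r->3 3-r->4 3-r->6 4-q->5
2. fire R0 via {0↦4, 1↦3, 2↦5}  →  V:8 E:5  edges: 1-r->0 3-p->3 3-r->3 3-r->4 3-r->6
3. fire R3 via {0↦4, 1↦5, 2↦3, 3↦0}  →  V:6 E:4  edges: 1-r->0 3-p->3 3-r->3 3-r->6
4. fire R3 via {0↦6, 1↦7, 2↦3, 3↦0}  →  V:4 E:3  edges: 1-r->0 3-p->3 3-r->3
halt: no rule applies after step 4
NF edges: [(1, 0, 'r'), (3, 3, 'p'), (3, 3, 'r')]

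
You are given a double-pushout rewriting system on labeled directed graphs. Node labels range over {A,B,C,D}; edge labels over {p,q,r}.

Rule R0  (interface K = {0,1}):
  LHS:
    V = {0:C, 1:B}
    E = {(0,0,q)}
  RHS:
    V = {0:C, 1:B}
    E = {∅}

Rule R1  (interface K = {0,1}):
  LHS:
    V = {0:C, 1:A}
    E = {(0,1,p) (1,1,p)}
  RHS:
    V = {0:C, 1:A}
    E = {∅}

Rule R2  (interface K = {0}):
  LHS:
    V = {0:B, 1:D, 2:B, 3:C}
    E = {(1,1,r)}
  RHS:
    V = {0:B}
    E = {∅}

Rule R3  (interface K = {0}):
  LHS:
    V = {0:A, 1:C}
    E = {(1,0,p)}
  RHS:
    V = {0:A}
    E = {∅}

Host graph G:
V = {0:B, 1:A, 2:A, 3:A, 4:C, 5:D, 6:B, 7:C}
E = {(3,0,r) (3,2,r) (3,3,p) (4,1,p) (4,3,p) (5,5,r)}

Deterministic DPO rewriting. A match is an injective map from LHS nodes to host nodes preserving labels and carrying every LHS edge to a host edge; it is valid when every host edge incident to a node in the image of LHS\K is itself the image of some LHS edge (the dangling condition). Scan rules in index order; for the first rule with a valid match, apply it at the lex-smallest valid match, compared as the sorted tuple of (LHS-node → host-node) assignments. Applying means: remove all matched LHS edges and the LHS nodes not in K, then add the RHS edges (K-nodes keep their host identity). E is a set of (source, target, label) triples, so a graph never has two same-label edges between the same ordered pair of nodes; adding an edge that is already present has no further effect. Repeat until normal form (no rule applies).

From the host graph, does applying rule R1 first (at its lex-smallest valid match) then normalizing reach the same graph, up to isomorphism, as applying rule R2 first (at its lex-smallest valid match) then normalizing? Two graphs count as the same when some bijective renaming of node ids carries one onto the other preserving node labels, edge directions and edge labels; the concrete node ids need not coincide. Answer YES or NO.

branch R1-first: apply at {0↦4, 1↦3} → |E|=4, then 2 more step(s) → NF |V|=4 |E|=2 V={0:B, 1:A, 2:A, 3:A} E=3-r->0 3-r->2
branch R2-first: apply at {0↦0, 1↦5, 2↦6, 3↦7} → |E|=5, then 2 more step(s) → NF |V|=4 |E|=2 V={0:B, 1:A, 2:A, 3:A} E=3-r->0 3-r->2
graphs isomorphic (equal up to label-preserving node renaming)

Answer: YES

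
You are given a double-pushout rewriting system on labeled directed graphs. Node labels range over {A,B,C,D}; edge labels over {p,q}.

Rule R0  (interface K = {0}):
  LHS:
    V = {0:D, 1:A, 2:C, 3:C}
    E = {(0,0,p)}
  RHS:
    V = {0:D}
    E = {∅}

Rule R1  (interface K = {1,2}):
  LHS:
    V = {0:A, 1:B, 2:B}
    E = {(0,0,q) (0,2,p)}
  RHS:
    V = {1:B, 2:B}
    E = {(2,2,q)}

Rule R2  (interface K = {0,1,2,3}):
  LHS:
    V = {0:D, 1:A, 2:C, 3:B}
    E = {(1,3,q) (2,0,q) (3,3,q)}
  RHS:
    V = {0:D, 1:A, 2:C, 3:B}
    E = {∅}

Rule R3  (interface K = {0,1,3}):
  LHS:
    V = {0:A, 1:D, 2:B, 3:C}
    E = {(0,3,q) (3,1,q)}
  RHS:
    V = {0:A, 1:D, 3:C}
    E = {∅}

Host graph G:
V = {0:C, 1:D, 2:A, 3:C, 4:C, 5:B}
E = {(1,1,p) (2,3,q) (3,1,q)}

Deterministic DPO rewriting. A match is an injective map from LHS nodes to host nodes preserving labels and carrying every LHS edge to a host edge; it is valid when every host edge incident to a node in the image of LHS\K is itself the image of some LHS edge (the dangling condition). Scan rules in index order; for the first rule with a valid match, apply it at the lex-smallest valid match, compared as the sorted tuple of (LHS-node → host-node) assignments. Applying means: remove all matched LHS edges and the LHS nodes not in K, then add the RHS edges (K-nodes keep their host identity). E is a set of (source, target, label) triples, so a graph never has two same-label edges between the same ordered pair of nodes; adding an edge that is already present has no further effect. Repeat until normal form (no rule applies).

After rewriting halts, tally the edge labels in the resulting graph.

start.  V:6 E:3  edges: 1-p->1 2-q->3 3-q->1
1. fire R3 via {0↦2, 1↦1, 2↦5, 3↦3}  →  V:5 E:1  edges: 1-p->1
2. fire R0 via {0↦1, 1↦2, 2↦0, 3↦3}  →  V:2 E:0  edges: ∅
final graph: no rule applies after step 2
NF edges: []

Answer: (no edges)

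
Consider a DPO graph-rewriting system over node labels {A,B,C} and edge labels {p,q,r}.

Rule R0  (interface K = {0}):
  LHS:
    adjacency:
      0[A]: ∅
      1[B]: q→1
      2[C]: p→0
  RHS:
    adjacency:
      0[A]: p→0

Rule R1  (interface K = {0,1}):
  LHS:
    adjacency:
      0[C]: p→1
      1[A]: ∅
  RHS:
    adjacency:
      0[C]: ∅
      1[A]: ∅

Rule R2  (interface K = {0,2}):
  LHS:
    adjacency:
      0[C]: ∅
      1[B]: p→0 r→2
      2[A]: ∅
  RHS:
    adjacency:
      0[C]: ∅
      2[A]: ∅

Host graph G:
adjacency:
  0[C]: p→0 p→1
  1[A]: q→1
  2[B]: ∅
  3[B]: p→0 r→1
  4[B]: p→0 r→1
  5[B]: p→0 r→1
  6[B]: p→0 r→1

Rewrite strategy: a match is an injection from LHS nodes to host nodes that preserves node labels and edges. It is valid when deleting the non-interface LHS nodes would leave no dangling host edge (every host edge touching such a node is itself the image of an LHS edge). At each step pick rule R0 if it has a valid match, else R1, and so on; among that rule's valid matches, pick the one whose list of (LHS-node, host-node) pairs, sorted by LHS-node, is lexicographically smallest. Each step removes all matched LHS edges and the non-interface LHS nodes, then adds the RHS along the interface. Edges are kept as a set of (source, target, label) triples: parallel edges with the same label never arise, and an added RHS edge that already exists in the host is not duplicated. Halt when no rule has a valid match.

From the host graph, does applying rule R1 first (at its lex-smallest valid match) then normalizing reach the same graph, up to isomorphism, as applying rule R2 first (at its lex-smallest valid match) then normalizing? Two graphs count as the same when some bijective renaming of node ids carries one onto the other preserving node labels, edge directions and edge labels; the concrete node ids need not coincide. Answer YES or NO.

Answer: YES

Rewrite trace:
branch R1-first: apply at {0↦0, 1↦1} → |E|=10, then 4 more step(s) → NF |V|=3 |E|=2 V={0:C, 1:A, 2:B} E=0-p->0 1-q->1
branch R2-first: apply at {0↦0, 1↦3, 2↦1} → |E|=9, then 4 more step(s) → NF |V|=3 |E|=2 V={0:C, 1:A, 2:B} E=0-p->0 1-q->1
graphs isomorphic (equal up to label-preserving node renaming)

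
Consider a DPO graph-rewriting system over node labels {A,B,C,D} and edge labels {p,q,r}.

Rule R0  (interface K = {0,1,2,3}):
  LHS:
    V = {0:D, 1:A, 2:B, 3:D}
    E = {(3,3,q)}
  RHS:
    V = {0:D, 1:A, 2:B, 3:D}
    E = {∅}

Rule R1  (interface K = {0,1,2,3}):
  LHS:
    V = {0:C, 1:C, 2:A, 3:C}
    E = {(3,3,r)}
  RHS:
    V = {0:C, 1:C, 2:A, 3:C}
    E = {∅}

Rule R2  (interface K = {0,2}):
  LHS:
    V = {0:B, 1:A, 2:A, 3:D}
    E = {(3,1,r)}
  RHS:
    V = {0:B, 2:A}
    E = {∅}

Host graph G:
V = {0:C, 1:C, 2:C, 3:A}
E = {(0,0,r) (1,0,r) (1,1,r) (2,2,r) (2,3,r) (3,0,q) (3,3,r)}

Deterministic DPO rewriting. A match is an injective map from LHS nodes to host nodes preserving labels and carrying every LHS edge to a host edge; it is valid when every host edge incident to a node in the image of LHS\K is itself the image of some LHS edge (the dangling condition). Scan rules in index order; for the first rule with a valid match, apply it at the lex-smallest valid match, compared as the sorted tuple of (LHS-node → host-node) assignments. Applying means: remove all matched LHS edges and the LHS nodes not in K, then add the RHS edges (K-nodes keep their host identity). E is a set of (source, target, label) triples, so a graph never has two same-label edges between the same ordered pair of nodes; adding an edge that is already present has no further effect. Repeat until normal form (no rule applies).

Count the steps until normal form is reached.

Answer: 3

Derivation:
[0] host  ⇒  4 nodes, 7 edges  {0-r->0 1-r->0 1-r->1 2-r->2 2-r->3 3-q->0 3-r->3}
[1] R1 @ {0↦0, 1↦1, 2↦3, 3↦2}  ⇒  4 nodes, 6 edges  {0-r->0 1-r->0 1-r->1 2-r->3 3-q->0 3-r->3}
[2] R1 @ {0↦0, 1↦2, 2↦3, 3↦1}  ⇒  4 nodes, 5 edges  {0-r->0 1-r->0 2-r->3 3-q->0 3-r->3}
[3] R1 @ {0↦1, 1↦2, 2↦3, 3↦0}  ⇒  4 nodes, 4 edges  {1-r->0 2-r->3 3-q->0 3-r->3}
final graph: no rule applies after step 3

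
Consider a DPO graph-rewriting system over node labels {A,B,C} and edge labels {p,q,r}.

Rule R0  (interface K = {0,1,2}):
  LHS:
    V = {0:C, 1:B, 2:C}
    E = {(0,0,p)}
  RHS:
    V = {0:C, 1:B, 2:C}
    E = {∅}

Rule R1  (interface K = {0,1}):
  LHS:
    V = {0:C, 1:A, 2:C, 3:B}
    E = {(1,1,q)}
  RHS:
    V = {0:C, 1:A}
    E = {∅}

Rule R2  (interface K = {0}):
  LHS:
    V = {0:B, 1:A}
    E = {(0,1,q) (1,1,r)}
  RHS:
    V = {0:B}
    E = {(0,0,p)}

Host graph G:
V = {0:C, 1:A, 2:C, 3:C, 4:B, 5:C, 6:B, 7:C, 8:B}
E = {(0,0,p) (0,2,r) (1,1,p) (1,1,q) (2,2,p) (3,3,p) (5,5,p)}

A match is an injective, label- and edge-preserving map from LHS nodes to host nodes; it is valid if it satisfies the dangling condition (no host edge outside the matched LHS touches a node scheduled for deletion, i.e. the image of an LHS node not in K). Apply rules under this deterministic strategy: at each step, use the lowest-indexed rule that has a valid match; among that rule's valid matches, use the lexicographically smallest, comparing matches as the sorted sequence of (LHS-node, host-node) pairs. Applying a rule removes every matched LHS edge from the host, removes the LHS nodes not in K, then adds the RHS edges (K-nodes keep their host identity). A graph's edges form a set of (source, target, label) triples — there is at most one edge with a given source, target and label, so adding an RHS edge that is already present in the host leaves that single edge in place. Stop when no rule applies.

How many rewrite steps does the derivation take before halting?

Answer: 5

Rewrite trace:
[0] host  ⇒  9 nodes, 7 edges  {0-p->0 0-r->2 1-p->1 1-q->1 2-p->2 3-p->3 5-p->5}
[1] R0 @ {0↦0, 1↦4, 2↦2}  ⇒  9 nodes, 6 edges  {0-r->2 1-p->1 1-q->1 2-p->2 3-p->3 5-p->5}
[2] R0 @ {0↦2, 1↦4, 2↦0}  ⇒  9 nodes, 5 edges  {0-r->2 1-p->1 1-q->1 3-p->3 5-p->5}
[3] R0 @ {0↦3, 1↦4, 2↦0}  ⇒  9 nodes, 4 edges  {0-r->2 1-p->1 1-q->1 5-p->5}
[4] R0 @ {0↦5, 1↦4, 2↦0}  ⇒  9 nodes, 3 edges  {0-r->2 1-p->1 1-q->1}
[5] R1 @ {0↦0, 1↦1, 2↦3, 3↦4}  ⇒  7 nodes, 2 edges  {0-r->2 1-p->1}
halt: no rule applies after step 5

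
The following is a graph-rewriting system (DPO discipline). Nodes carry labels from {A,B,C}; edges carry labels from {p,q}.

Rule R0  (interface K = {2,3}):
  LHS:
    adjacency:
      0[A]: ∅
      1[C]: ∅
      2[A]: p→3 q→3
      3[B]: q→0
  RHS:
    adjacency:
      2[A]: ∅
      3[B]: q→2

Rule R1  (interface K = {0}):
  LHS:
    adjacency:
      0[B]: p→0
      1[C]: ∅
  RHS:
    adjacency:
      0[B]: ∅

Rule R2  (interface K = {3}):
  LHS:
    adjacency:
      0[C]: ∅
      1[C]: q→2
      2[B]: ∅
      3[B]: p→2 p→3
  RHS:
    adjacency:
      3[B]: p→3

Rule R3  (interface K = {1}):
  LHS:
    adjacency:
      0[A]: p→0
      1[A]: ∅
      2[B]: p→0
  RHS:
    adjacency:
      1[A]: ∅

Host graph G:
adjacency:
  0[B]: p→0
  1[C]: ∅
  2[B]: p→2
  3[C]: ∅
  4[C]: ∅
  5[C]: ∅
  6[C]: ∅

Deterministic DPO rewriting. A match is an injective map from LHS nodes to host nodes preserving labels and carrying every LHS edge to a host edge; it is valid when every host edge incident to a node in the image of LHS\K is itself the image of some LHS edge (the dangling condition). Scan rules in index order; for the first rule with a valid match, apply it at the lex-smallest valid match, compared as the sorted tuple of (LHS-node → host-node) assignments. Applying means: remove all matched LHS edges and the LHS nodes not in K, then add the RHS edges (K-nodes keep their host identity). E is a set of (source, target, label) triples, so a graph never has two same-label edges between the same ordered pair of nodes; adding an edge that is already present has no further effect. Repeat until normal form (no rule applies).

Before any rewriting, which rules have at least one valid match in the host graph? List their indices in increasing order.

Answer: [R1]

Derivation:
R0: no valid match — LHS pattern not found
R1: 10 valid matches — {0↦0, 1↦1}, {0↦0, 1↦3}, {0↦0, 1↦4} (+7 more)
R2: no valid match — LHS pattern not found
R3: no valid match — LHS pattern not found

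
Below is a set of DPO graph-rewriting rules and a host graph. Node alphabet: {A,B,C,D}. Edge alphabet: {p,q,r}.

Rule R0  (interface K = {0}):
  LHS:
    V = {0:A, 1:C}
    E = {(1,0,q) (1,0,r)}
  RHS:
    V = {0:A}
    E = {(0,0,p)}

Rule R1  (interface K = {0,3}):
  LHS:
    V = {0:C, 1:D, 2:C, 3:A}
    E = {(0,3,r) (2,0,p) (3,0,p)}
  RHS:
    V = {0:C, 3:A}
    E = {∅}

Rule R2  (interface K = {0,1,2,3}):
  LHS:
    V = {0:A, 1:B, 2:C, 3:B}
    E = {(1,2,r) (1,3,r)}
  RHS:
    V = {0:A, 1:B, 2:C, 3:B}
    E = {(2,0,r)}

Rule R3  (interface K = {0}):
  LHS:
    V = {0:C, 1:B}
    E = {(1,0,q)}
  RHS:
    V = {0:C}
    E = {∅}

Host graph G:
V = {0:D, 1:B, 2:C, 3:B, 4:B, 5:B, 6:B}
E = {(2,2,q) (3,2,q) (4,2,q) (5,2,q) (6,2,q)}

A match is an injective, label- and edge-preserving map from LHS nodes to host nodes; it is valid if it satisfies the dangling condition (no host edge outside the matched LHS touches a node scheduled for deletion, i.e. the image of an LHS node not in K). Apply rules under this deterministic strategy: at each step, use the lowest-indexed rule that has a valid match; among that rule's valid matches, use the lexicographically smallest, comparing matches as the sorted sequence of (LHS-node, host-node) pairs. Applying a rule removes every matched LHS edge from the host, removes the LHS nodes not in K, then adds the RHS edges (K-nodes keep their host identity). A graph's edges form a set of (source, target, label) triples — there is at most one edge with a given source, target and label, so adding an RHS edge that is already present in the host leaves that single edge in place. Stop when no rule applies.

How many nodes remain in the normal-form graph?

Answer: 3

Derivation:
[0] host  ⇒  7 nodes, 5 edges  {2-q->2 3-q->2 4-q->2 5-q->2 6-q->2}
[1] R3 @ {0↦2, 1↦3}  ⇒  6 nodes, 4 edges  {2-q->2 4-q->2 5-q->2 6-q->2}
[2] R3 @ {0↦2, 1↦4}  ⇒  5 nodes, 3 edges  {2-q->2 5-q->2 6-q->2}
[3] R3 @ {0↦2, 1↦5}  ⇒  4 nodes, 2 edges  {2-q->2 6-q->2}
[4] R3 @ {0↦2, 1↦6}  ⇒  3 nodes, 1 edges  {2-q->2}
halt: no rule applies after step 4
NF nodes: {0:D, 1:B, 2:C}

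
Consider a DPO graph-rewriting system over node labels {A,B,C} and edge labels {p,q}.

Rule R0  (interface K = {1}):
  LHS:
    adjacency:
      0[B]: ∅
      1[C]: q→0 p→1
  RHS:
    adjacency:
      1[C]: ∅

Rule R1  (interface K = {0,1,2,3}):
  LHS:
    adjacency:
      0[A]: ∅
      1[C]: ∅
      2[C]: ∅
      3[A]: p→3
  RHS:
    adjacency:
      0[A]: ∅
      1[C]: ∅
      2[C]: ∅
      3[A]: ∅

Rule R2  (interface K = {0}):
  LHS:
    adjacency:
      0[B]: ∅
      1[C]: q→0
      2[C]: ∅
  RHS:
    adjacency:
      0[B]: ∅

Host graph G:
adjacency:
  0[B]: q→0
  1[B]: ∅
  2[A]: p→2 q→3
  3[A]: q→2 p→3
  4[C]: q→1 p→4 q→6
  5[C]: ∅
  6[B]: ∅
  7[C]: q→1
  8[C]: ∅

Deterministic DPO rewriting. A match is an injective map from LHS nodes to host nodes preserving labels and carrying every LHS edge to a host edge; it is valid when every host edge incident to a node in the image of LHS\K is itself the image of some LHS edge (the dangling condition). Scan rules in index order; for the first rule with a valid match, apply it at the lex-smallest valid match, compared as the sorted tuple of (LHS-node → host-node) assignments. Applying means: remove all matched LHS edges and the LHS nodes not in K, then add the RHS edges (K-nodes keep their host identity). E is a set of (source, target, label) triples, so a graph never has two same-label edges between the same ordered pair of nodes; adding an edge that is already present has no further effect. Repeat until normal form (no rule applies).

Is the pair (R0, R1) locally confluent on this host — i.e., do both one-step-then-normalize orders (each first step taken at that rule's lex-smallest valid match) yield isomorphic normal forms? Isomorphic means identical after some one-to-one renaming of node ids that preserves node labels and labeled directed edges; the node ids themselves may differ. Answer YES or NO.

branch R0-first: apply at {0↦6, 1↦4} → |E|=7, then 4 more step(s) → NF |V|=4 |E|=3 V={0:B, 1:B, 2:A, 3:A} E=0-q->0 2-q->3 3-q->2
branch R1-first: apply at {0↦2, 1↦4, 2↦5, 3↦3} → |E|=8, then 4 more step(s) → NF |V|=4 |E|=3 V={0:B, 1:B, 2:A, 3:A} E=0-q->0 2-q->3 3-q->2
graphs isomorphic (equal up to label-preserving node renaming)

Answer: YES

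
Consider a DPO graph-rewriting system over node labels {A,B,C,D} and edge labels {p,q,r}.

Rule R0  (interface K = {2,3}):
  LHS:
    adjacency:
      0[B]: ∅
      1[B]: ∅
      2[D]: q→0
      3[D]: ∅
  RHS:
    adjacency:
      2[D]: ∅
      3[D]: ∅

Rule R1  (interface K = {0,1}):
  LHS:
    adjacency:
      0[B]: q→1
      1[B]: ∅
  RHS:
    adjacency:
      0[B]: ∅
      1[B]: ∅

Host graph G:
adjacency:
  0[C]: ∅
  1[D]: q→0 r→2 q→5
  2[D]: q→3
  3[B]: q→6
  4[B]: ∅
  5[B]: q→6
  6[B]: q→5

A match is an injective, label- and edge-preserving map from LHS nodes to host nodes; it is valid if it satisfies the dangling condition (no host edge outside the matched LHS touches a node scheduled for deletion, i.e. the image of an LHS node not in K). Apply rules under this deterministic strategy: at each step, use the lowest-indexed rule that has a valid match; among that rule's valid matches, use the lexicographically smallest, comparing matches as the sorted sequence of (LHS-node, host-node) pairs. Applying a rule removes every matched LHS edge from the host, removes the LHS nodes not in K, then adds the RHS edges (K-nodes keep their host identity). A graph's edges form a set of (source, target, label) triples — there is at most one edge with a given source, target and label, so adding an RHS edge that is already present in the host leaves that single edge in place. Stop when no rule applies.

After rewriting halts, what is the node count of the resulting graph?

Answer: 3

Steps:
[0] host  ⇒  7 nodes, 7 edges  {1-q->0 1-r->2 1-q->5 2-q->3 3-q->6 5-q->6 6-q->5}
[1] R1 @ {0↦3, 1↦6}  ⇒  7 nodes, 6 edges  {1-q->0 1-r->2 1-q->5 2-q->3 5-q->6 6-q->5}
[2] R0 @ {0↦3, 1↦4, 2↦2, 3↦1}  ⇒  5 nodes, 5 edges  {1-q->0 1-r->2 1-q->5 5-q->6 6-q->5}
[3] R1 @ {0↦5, 1↦6}  ⇒  5 nodes, 4 edges  {1-q->0 1-r->2 1-q->5 6-q->5}
[4] R1 @ {0↦6, 1↦5}  ⇒  5 nodes, 3 edges  {1-q->0 1-r->2 1-q->5}
[5] R0 @ {0↦5, 1↦6, 2↦1, 3↦2}  ⇒  3 nodes, 2 edges  {1-q->0 1-r->2}
normal form: no rule applies after step 5
NF nodes: {0:C, 1:D, 2:D}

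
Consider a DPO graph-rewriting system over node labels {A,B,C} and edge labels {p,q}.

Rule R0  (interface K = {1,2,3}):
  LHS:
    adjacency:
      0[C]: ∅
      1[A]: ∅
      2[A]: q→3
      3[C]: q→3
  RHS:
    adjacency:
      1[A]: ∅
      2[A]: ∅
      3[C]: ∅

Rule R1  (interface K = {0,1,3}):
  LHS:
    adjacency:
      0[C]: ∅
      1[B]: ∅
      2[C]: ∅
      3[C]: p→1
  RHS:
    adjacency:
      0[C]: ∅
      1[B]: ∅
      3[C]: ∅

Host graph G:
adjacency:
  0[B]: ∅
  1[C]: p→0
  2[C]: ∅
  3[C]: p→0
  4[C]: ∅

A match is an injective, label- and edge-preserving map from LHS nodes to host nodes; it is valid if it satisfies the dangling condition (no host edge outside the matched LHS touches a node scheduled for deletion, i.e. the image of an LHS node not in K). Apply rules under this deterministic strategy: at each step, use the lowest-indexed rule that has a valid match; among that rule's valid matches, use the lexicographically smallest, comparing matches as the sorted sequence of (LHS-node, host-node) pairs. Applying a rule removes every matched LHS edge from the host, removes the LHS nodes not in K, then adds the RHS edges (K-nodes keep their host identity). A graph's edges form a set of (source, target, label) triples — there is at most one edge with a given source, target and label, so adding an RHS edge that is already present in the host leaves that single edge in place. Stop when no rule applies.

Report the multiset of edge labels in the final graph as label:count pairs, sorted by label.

Answer: (no edges)

Rewrite trace:
[0] host  ⇒  5 nodes, 2 edges  {1-p->0 3-p->0}
[1] R1 @ {0↦1, 1↦0, 2↦2, 3↦3}  ⇒  4 nodes, 1 edges  {1-p->0}
[2] R1 @ {0↦3, 1↦0, 2↦4, 3↦1}  ⇒  3 nodes, 0 edges  {∅}
halt: no rule applies after step 2
NF edges: []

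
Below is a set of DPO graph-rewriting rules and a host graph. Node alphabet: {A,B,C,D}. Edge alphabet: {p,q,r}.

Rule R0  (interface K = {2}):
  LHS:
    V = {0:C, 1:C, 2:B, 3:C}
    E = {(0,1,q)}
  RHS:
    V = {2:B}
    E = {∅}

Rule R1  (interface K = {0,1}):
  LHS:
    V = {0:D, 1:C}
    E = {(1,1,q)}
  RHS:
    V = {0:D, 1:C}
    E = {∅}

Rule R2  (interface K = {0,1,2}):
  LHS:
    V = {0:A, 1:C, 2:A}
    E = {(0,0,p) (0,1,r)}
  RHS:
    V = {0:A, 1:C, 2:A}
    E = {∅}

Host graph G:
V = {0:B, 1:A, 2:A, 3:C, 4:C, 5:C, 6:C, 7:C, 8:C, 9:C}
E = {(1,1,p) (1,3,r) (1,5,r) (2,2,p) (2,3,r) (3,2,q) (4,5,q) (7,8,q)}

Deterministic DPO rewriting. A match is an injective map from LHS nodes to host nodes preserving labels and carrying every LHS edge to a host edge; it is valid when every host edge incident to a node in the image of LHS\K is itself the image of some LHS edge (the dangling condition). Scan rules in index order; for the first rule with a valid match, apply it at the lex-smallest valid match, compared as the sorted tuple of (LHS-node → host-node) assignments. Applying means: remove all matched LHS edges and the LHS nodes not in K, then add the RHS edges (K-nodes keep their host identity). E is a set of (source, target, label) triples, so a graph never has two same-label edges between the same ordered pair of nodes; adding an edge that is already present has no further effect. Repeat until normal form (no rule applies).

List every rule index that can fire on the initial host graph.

Answer: [R0,R2]

Rewrite trace:
R0: 2 valid matches — {0↦7, 1↦8, 2↦0, 3↦6}, {0↦7, 1↦8, 2↦0, 3↦9}
R1: no valid match — LHS pattern not found
R2: 3 valid matches — {0↦1, 1↦3, 2↦2}, {0↦1, 1↦5, 2↦2}, {0↦2, 1↦3, 2↦1}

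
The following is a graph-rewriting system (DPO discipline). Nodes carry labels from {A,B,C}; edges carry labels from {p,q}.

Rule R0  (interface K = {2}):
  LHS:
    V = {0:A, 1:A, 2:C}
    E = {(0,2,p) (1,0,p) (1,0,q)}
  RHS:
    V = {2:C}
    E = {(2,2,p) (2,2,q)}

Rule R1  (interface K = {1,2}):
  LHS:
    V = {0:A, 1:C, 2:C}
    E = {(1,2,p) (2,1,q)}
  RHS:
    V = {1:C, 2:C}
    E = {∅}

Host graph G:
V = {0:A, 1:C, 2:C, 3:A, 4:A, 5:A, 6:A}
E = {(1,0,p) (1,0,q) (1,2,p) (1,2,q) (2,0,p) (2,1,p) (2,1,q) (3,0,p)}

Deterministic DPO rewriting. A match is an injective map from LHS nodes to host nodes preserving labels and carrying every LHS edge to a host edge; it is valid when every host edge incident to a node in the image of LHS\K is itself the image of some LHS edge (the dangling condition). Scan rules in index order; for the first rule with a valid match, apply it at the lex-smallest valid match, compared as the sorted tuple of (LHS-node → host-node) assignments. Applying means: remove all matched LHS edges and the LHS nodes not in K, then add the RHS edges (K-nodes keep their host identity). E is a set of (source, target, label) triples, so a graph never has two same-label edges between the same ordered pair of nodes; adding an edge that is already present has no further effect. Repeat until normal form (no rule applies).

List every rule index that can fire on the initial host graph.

R0: no valid match — LHS pattern not found
R1: 6 valid matches — {0↦4, 1↦1, 2↦2}, {0↦4, 1↦2, 2↦1}, {0↦5, 1↦1, 2↦2} (+3 more)

Answer: [R1]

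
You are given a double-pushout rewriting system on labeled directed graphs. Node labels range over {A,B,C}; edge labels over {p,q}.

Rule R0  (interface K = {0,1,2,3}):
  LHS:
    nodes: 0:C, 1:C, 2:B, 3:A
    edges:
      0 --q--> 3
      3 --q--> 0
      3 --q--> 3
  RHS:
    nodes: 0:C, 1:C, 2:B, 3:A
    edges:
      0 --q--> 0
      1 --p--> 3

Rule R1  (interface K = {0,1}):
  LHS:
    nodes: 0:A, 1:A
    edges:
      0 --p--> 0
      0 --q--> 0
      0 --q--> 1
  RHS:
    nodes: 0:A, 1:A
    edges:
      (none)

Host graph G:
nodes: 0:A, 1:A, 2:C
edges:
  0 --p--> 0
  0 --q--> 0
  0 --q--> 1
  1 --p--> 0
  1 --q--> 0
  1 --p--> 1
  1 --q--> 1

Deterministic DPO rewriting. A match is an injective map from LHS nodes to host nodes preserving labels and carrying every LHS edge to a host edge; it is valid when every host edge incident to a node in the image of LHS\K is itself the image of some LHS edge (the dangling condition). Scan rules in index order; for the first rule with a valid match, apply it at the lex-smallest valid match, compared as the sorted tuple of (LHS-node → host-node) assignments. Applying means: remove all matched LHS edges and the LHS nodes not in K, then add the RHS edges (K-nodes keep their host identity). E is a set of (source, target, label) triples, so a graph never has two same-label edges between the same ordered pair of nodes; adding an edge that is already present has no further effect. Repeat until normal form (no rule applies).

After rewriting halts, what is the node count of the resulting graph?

[0] host  ⇒  3 nodes, 7 edges  {0-p->0 0-q->0 0-q->1 1-p->0 1-q->0 1-p->1 1-q->1}
[1] R1 @ {0↦0, 1↦1}  ⇒  3 nodes, 4 edges  {1-p->0 1-q->0 1-p->1 1-q->1}
[2] R1 @ {0↦1, 1↦0}  ⇒  3 nodes, 1 edges  {1-p->0}
final graph: no rule applies after step 2
NF nodes: {0:A, 1:A, 2:C}

Answer: 3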